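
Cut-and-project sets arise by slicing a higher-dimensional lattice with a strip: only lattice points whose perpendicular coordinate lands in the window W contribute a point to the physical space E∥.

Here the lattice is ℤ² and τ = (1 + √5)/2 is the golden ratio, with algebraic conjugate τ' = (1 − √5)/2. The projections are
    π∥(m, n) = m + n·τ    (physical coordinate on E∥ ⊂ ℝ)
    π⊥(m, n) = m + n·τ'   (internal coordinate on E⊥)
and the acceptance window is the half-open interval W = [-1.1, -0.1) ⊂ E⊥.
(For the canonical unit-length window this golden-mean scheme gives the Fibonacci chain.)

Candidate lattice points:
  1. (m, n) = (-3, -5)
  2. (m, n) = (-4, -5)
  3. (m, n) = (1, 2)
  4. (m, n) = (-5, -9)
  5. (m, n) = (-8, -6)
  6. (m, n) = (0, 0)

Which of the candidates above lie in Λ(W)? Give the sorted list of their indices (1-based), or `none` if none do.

τ' = (1−√5)/2 ≈ -0.6180.
candidate 1: (m,n)=(-3,-5) → π∥ = -3-5·τ ≈ -11.0902, π⊥ = -3-5·τ' ≈ 0.0902 ∉ [-1.1, -0.1) ⇒ out
candidate 2: (m,n)=(-4,-5) → π∥ = -4-5·τ ≈ -12.0902, π⊥ = -4-5·τ' ≈ -0.9098 ∈ [-1.1, -0.1) ⇒ IN Λ
candidate 3: (m,n)=(1,2) → π∥ = 1+2·τ ≈ 4.2361, π⊥ = 1+2·τ' ≈ -0.2361 ∈ [-1.1, -0.1) ⇒ IN Λ
candidate 4: (m,n)=(-5,-9) → π∥ = -5-9·τ ≈ -19.5623, π⊥ = -5-9·τ' ≈ 0.5623 ∉ [-1.1, -0.1) ⇒ out
candidate 5: (m,n)=(-8,-6) → π∥ = -8-6·τ ≈ -17.7082, π⊥ = -8-6·τ' ≈ -4.2918 ∉ [-1.1, -0.1) ⇒ out
candidate 6: (m,n)=(0,0) → π∥ = 0+0·τ ≈ 0.0000, π⊥ = 0+0·τ' ≈ 0.0000 ∉ [-1.1, -0.1) ⇒ out

2, 3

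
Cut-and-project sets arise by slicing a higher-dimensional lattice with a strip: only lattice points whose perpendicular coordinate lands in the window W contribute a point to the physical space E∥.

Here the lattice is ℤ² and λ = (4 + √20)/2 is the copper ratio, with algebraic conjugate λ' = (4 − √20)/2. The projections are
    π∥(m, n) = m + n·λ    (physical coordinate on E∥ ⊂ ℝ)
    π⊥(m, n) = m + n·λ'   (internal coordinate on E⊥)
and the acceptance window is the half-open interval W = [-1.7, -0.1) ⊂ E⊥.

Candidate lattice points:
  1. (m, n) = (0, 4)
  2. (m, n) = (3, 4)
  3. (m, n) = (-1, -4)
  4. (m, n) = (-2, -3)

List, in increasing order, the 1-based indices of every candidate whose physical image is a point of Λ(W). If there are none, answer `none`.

1, 4

Numerically λ ≈ 4.23607 and λ' = −1/λ ≈ -0.23607.
[1] lift (0,4): star map gives -0.94427; window check -1.7 ≤ -0.94427 < -0.1 is true → IN Λ
[2] lift (3,4): star map gives 2.05573; window check -1.7 ≤ 2.05573 < -0.1 is false → out
[3] lift (-1,-4): star map gives -0.05573; window check -1.7 ≤ -0.05573 < -0.1 is false → out
[4] lift (-2,-3): star map gives -1.29180; window check -1.7 ≤ -1.29180 < -0.1 is true → IN Λ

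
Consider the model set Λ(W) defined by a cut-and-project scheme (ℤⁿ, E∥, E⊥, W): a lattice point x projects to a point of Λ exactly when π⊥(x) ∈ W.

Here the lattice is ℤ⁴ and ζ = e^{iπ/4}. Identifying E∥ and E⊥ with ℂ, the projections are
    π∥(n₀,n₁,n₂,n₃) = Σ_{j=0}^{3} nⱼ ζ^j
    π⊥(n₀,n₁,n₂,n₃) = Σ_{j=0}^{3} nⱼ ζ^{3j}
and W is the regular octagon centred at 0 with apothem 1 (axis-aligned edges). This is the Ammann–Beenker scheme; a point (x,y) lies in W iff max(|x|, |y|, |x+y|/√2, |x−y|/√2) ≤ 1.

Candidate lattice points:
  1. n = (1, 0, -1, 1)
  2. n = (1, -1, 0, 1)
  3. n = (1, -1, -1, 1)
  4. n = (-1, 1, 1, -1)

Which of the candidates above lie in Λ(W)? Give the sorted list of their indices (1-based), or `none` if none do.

none

With ζ = e^{iπ/4} the internal vectors are ζ^0,ζ^3,ζ^6,ζ^9.
candidate 1: n = (1, 0, -1, 1) → π⊥ ≈ (+1.7071, +1.7071); max(|x|,|y|,|x±y|/√2) = 2.4142 > 1 ⇒ ∉ W
candidate 2: n = (1, -1, 0, 1) → π⊥ ≈ (+2.4142, +0.0000); max(|x|,|y|,|x±y|/√2) = 2.4142 > 1 ⇒ ∉ W
candidate 3: n = (1, -1, -1, 1) → π⊥ ≈ (+2.4142, +1.0000); max(|x|,|y|,|x±y|/√2) = 2.4142 > 1 ⇒ ∉ W
candidate 4: n = (-1, 1, 1, -1) → π⊥ ≈ (-2.4142, -1.0000); max(|x|,|y|,|x±y|/√2) = 2.4142 > 1 ⇒ ∉ W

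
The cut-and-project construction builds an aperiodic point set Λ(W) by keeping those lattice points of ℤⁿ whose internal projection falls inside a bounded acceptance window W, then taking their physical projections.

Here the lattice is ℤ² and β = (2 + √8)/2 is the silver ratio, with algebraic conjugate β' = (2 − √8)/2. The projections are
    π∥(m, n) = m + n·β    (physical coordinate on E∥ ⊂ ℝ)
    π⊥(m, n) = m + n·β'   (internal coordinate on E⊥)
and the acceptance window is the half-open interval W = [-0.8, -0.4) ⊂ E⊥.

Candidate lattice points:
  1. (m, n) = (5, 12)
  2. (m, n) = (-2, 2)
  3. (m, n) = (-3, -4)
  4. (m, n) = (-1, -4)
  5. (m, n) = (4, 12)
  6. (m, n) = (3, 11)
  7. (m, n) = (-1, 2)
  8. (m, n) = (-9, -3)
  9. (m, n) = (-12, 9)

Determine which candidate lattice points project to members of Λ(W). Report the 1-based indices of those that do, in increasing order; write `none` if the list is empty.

Compute β' = (2−√8)/2 = -0.4142, so π⊥(m,n) = m -0.4142·n.
candidate 1: (m,n)=(5,12) → π∥ = 5+12·β ≈ 33.9706, π⊥ = 5+12·β' ≈ 0.0294 ∉ [-0.8, -0.4) ⇒ out
candidate 2: (m,n)=(-2,2) → π∥ = -2+2·β ≈ 2.8284, π⊥ = -2+2·β' ≈ -2.8284 ∉ [-0.8, -0.4) ⇒ out
candidate 3: (m,n)=(-3,-4) → π∥ = -3-4·β ≈ -12.6569, π⊥ = -3-4·β' ≈ -1.3431 ∉ [-0.8, -0.4) ⇒ out
candidate 4: (m,n)=(-1,-4) → π∥ = -1-4·β ≈ -10.6569, π⊥ = -1-4·β' ≈ 0.6569 ∉ [-0.8, -0.4) ⇒ out
candidate 5: (m,n)=(4,12) → π∥ = 4+12·β ≈ 32.9706, π⊥ = 4+12·β' ≈ -0.9706 ∉ [-0.8, -0.4) ⇒ out
candidate 6: (m,n)=(3,11) → π∥ = 3+11·β ≈ 29.5563, π⊥ = 3+11·β' ≈ -1.5563 ∉ [-0.8, -0.4) ⇒ out
candidate 7: (m,n)=(-1,2) → π∥ = -1+2·β ≈ 3.8284, π⊥ = -1+2·β' ≈ -1.8284 ∉ [-0.8, -0.4) ⇒ out
candidate 8: (m,n)=(-9,-3) → π∥ = -9-3·β ≈ -16.2426, π⊥ = -9-3·β' ≈ -7.7574 ∉ [-0.8, -0.4) ⇒ out
candidate 9: (m,n)=(-12,9) → π∥ = -12+9·β ≈ 9.7279, π⊥ = -12+9·β' ≈ -15.7279 ∉ [-0.8, -0.4) ⇒ out

none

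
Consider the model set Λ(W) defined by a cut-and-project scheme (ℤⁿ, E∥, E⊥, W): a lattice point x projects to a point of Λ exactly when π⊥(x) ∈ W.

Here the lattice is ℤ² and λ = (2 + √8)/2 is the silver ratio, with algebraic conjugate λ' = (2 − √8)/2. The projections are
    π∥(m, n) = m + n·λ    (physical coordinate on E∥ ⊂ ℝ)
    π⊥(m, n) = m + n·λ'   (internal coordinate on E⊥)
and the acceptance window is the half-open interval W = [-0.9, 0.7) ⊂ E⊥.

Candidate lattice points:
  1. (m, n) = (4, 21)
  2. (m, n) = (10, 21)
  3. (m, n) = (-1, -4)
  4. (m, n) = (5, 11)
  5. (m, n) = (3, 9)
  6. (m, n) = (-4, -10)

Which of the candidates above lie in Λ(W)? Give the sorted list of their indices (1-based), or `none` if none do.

λ' = (2−√8)/2 ≈ -0.4142.
candidate 1: (m,n)=(4,21) → π∥ = 4+21·λ ≈ 54.6985, π⊥ = 4+21·λ' ≈ -4.6985 ∉ [-0.9, 0.7) ⇒ out
candidate 2: (m,n)=(10,21) → π∥ = 10+21·λ ≈ 60.6985, π⊥ = 10+21·λ' ≈ 1.3015 ∉ [-0.9, 0.7) ⇒ out
candidate 3: (m,n)=(-1,-4) → π∥ = -1-4·λ ≈ -10.6569, π⊥ = -1-4·λ' ≈ 0.6569 ∈ [-0.9, 0.7) ⇒ IN Λ
candidate 4: (m,n)=(5,11) → π∥ = 5+11·λ ≈ 31.5563, π⊥ = 5+11·λ' ≈ 0.4437 ∈ [-0.9, 0.7) ⇒ IN Λ
candidate 5: (m,n)=(3,9) → π∥ = 3+9·λ ≈ 24.7279, π⊥ = 3+9·λ' ≈ -0.7279 ∈ [-0.9, 0.7) ⇒ IN Λ
candidate 6: (m,n)=(-4,-10) → π∥ = -4-10·λ ≈ -28.1421, π⊥ = -4-10·λ' ≈ 0.1421 ∈ [-0.9, 0.7) ⇒ IN Λ

3, 4, 5, 6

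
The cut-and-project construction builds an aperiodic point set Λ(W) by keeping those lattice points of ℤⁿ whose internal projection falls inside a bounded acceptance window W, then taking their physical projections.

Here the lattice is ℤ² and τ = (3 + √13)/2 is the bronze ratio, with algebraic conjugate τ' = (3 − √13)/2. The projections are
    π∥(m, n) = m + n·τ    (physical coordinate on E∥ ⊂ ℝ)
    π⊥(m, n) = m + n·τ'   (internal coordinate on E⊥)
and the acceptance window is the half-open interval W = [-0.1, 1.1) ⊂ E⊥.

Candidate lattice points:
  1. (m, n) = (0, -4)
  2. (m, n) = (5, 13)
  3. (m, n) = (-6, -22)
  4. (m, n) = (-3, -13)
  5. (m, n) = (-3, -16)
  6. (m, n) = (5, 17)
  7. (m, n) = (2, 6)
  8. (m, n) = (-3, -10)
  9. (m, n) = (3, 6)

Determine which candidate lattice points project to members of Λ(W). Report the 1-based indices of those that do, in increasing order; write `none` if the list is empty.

Numerically τ ≈ 3.30278 and τ' = −1/τ ≈ -0.30278.
#1 (0,-4): internal coord 0 + (-4)·τ' = +1.21110; +1.21110 ∉ [-0.1, 1.1) → out
#2 (5,13): internal coord 5 + (13)·τ' = +1.06392; +1.06392 ∈ [-0.1, 1.1) → IN Λ
#3 (-6,-22): internal coord -6 + (-22)·τ' = +0.66106; +0.66106 ∈ [-0.1, 1.1) → IN Λ
#4 (-3,-13): internal coord -3 + (-13)·τ' = +0.93608; +0.93608 ∈ [-0.1, 1.1) → IN Λ
#5 (-3,-16): internal coord -3 + (-16)·τ' = +1.84441; +1.84441 ∉ [-0.1, 1.1) → out
#6 (5,17): internal coord 5 + (17)·τ' = -0.14719; -0.14719 ∉ [-0.1, 1.1) → out
#7 (2,6): internal coord 2 + (6)·τ' = +0.18335; +0.18335 ∈ [-0.1, 1.1) → IN Λ
#8 (-3,-10): internal coord -3 + (-10)·τ' = +0.02776; +0.02776 ∈ [-0.1, 1.1) → IN Λ
#9 (3,6): internal coord 3 + (6)·τ' = +1.18335; +1.18335 ∉ [-0.1, 1.1) → out

2, 3, 4, 7, 8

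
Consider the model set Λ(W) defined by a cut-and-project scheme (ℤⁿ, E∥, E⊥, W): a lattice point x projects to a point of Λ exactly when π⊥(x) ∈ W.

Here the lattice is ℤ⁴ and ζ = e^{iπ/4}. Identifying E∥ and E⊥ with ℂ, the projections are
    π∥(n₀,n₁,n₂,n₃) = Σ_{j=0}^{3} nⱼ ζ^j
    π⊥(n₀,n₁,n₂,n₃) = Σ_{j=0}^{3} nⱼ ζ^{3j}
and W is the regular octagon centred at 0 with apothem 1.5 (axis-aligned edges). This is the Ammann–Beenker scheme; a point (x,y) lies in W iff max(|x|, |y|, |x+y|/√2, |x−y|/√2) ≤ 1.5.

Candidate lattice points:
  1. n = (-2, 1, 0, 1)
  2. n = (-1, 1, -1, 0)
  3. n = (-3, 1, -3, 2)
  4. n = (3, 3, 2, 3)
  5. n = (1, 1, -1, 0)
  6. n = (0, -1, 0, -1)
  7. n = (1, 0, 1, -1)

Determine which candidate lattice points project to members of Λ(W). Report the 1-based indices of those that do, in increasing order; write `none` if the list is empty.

6

π⊥(n) = n₀ + n₁ζ³ + n₂ζ⁶ + n₃ζ⁹ where ζ = e^{iπ/4}.
candidate 1: n = (-2, 1, 0, 1) → π⊥ ≈ (-2.00000, +1.41421); max(|x|,|y|,|x±y|/√2) = 2.41421 > 1.5 ⇒ ∉ W
candidate 2: n = (-1, 1, -1, 0) → π⊥ ≈ (-1.70711, +1.70711); max(|x|,|y|,|x±y|/√2) = 2.41421 > 1.5 ⇒ ∉ W
candidate 3: n = (-3, 1, -3, 2) → π⊥ ≈ (-2.29289, +5.12132); max(|x|,|y|,|x±y|/√2) = 5.24264 > 1.5 ⇒ ∉ W
candidate 4: n = (3, 3, 2, 3) → π⊥ ≈ (+3.00000, +2.24264); max(|x|,|y|,|x±y|/√2) = 3.70711 > 1.5 ⇒ ∉ W
candidate 5: n = (1, 1, -1, 0) → π⊥ ≈ (+0.29289, +1.70711); max(|x|,|y|,|x±y|/√2) = 1.70711 > 1.5 ⇒ ∉ W
candidate 6: n = (0, -1, 0, -1) → π⊥ ≈ (+0.00000, -1.41421); max(|x|,|y|,|x±y|/√2) = 1.41421 ≤ 1.5 ⇒ ∈ W
candidate 7: n = (1, 0, 1, -1) → π⊥ ≈ (+0.29289, -1.70711); max(|x|,|y|,|x±y|/√2) = 1.70711 > 1.5 ⇒ ∉ W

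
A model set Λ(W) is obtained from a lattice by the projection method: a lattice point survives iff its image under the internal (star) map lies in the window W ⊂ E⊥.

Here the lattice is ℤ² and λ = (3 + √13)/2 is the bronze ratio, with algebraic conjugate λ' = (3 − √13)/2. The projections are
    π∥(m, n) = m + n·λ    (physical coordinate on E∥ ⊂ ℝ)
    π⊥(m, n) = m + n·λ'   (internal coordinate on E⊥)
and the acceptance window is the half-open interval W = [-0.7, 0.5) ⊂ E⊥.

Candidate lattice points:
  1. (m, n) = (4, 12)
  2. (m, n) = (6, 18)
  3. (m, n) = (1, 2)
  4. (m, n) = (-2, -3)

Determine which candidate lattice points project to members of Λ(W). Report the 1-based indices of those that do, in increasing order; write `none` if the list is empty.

λ' = (3−√13)/2 ≈ -0.302776.
candidate 1: (m,n)=(4,12) → π∥ = 4+12·λ ≈ 43.633308, π⊥ = 4+12·λ' ≈ 0.366692 ∈ [-0.7, 0.5) ⇒ IN Λ
candidate 2: (m,n)=(6,18) → π∥ = 6+18·λ ≈ 65.449961, π⊥ = 6+18·λ' ≈ 0.550039 ∉ [-0.7, 0.5) ⇒ out
candidate 3: (m,n)=(1,2) → π∥ = 1+2·λ ≈ 7.605551, π⊥ = 1+2·λ' ≈ 0.394449 ∈ [-0.7, 0.5) ⇒ IN Λ
candidate 4: (m,n)=(-2,-3) → π∥ = -2-3·λ ≈ -11.908327, π⊥ = -2-3·λ' ≈ -1.091673 ∉ [-0.7, 0.5) ⇒ out

1, 3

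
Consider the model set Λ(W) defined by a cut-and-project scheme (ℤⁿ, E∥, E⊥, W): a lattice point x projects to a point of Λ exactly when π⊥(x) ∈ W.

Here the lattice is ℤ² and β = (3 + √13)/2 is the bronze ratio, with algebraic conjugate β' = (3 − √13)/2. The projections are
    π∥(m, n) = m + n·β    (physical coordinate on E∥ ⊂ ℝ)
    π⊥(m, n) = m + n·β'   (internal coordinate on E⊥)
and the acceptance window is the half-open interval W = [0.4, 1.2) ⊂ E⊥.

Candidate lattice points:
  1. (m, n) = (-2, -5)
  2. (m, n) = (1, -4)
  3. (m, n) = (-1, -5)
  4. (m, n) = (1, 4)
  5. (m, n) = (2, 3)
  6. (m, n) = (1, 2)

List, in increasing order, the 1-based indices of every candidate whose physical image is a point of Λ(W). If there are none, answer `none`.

3, 5

Compute β' = (3−√13)/2 = -0.3028, so π⊥(m,n) = m -0.3028·n.
[1] lift (-2,-5): star map gives -0.4861; window check 0.4 ≤ -0.4861 < 1.2 is false → out
[2] lift (1,-4): star map gives 2.2111; window check 0.4 ≤ 2.2111 < 1.2 is false → out
[3] lift (-1,-5): star map gives 0.5139; window check 0.4 ≤ 0.5139 < 1.2 is true → IN Λ
[4] lift (1,4): star map gives -0.2111; window check 0.4 ≤ -0.2111 < 1.2 is false → out
[5] lift (2,3): star map gives 1.0917; window check 0.4 ≤ 1.0917 < 1.2 is true → IN Λ
[6] lift (1,2): star map gives 0.3944; window check 0.4 ≤ 0.3944 < 1.2 is false → out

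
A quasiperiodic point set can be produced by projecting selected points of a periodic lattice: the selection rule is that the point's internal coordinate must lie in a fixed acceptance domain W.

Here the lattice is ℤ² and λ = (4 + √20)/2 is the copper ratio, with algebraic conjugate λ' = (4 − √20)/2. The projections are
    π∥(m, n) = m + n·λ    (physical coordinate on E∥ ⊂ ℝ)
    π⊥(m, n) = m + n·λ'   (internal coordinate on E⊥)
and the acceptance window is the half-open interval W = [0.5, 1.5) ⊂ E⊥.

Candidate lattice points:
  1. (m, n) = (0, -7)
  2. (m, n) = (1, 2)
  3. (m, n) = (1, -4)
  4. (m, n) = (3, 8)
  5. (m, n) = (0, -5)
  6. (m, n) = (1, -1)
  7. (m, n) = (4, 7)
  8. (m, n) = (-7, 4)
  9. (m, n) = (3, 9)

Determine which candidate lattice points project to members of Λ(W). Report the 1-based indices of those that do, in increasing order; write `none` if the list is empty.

2, 4, 5, 6, 9

Numerically λ ≈ 4.236068 and λ' = −1/λ ≈ -0.236068.
#1 (0,-7): internal coord 0 + (-7)·λ' = +1.652476; +1.652476 ∉ [0.5, 1.5) → out
#2 (1,2): internal coord 1 + (2)·λ' = +0.527864; +0.527864 ∈ [0.5, 1.5) → IN Λ
#3 (1,-4): internal coord 1 + (-4)·λ' = +1.944272; +1.944272 ∉ [0.5, 1.5) → out
#4 (3,8): internal coord 3 + (8)·λ' = +1.111456; +1.111456 ∈ [0.5, 1.5) → IN Λ
#5 (0,-5): internal coord 0 + (-5)·λ' = +1.180340; +1.180340 ∈ [0.5, 1.5) → IN Λ
#6 (1,-1): internal coord 1 + (-1)·λ' = +1.236068; +1.236068 ∈ [0.5, 1.5) → IN Λ
#7 (4,7): internal coord 4 + (7)·λ' = +2.347524; +2.347524 ∉ [0.5, 1.5) → out
#8 (-7,4): internal coord -7 + (4)·λ' = -7.944272; -7.944272 ∉ [0.5, 1.5) → out
#9 (3,9): internal coord 3 + (9)·λ' = +0.875388; +0.875388 ∈ [0.5, 1.5) → IN Λ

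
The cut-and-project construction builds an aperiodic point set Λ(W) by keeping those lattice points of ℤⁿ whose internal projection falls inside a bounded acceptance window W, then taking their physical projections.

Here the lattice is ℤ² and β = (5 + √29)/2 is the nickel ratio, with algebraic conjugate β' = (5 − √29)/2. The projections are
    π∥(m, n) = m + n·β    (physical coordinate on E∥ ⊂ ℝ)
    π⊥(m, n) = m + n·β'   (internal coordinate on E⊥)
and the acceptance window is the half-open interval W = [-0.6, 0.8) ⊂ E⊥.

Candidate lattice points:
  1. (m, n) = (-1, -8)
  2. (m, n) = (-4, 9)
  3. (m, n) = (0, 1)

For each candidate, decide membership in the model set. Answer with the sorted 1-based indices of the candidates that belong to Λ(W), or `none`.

1, 3

Compute β' = (5−√29)/2 = -0.192582, so π⊥(m,n) = m -0.192582·n.
candidate 1: (m,n)=(-1,-8) → π∥ = -1-8·β ≈ -42.540659, π⊥ = -1-8·β' ≈ 0.540659 ∈ [-0.6, 0.8) ⇒ IN Λ
candidate 2: (m,n)=(-4,9) → π∥ = -4+9·β ≈ 42.733242, π⊥ = -4+9·β' ≈ -5.733242 ∉ [-0.6, 0.8) ⇒ out
candidate 3: (m,n)=(0,1) → π∥ = 0+1·β ≈ 5.192582, π⊥ = 0+1·β' ≈ -0.192582 ∈ [-0.6, 0.8) ⇒ IN Λ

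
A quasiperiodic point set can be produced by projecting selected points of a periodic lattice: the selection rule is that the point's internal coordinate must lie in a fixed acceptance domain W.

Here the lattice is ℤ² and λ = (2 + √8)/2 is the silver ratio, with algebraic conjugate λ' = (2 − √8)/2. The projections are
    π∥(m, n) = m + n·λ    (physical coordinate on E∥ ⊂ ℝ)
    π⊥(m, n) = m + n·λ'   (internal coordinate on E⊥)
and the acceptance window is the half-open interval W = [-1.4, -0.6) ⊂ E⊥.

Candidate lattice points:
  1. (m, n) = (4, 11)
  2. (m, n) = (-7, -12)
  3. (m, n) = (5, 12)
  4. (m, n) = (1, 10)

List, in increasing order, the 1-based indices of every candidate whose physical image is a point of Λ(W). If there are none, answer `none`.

none

Numerically λ ≈ 2.4142 and λ' = −1/λ ≈ -0.4142.
#1 (4,11): internal coord 4 + (11)·λ' = -0.5563; -0.5563 ∉ [-1.4, -0.6) → out
#2 (-7,-12): internal coord -7 + (-12)·λ' = -2.0294; -2.0294 ∉ [-1.4, -0.6) → out
#3 (5,12): internal coord 5 + (12)·λ' = +0.0294; +0.0294 ∉ [-1.4, -0.6) → out
#4 (1,10): internal coord 1 + (10)·λ' = -3.1421; -3.1421 ∉ [-1.4, -0.6) → out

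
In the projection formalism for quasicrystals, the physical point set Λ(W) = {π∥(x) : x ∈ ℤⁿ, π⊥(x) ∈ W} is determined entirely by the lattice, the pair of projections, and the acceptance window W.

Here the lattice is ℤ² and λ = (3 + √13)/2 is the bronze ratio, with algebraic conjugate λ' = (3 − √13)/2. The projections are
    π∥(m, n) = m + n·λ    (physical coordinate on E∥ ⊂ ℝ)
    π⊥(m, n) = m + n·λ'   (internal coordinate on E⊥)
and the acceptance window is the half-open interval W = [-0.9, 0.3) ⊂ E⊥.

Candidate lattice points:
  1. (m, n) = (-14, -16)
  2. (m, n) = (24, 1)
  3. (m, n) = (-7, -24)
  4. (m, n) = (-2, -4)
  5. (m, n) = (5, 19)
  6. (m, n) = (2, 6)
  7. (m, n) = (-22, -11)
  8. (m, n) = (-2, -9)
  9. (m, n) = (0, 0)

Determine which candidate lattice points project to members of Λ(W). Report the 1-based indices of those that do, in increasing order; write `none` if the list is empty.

Compute λ' = (3−√13)/2 = -0.3028, so π⊥(m,n) = m -0.3028·n.
[1] lift (-14,-16): star map gives -9.1556; window check -0.9 ≤ -9.1556 < 0.3 is false → out
[2] lift (24,1): star map gives 23.6972; window check -0.9 ≤ 23.6972 < 0.3 is false → out
[3] lift (-7,-24): star map gives 0.2666; window check -0.9 ≤ 0.2666 < 0.3 is true → IN Λ
[4] lift (-2,-4): star map gives -0.7889; window check -0.9 ≤ -0.7889 < 0.3 is true → IN Λ
[5] lift (5,19): star map gives -0.7527; window check -0.9 ≤ -0.7527 < 0.3 is true → IN Λ
[6] lift (2,6): star map gives 0.1833; window check -0.9 ≤ 0.1833 < 0.3 is true → IN Λ
[7] lift (-22,-11): star map gives -18.6695; window check -0.9 ≤ -18.6695 < 0.3 is false → out
[8] lift (-2,-9): star map gives 0.7250; window check -0.9 ≤ 0.7250 < 0.3 is false → out
[9] lift (0,0): star map gives 0.0000; window check -0.9 ≤ 0.0000 < 0.3 is true → IN Λ

3, 4, 5, 6, 9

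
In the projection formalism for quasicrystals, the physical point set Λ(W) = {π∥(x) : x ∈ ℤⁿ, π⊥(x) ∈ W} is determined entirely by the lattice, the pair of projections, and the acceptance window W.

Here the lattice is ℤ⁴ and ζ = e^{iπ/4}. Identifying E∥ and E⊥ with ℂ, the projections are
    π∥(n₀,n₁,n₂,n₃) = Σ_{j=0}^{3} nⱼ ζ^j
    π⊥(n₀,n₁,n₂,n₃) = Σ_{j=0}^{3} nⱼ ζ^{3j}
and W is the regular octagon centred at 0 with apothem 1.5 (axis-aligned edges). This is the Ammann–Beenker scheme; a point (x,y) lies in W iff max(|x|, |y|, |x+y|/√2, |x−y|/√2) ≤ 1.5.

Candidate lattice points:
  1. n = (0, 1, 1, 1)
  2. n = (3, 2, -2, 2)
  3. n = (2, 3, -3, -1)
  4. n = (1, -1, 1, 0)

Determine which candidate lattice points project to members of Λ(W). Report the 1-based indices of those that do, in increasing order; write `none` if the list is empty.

Internal map: ζ^{3j} for j=0..3 gives (1,0), (−√2/2,√2/2), (0,−1), (√2/2,√2/2).
candidate 1: n = (0, 1, 1, 1) → π⊥ ≈ (+0.00000, +0.41421); max(|x|,|y|,|x±y|/√2) = 0.41421 ≤ 1.5 ⇒ ∈ W
candidate 2: n = (3, 2, -2, 2) → π⊥ ≈ (+3.00000, +4.82843); max(|x|,|y|,|x±y|/√2) = 5.53553 > 1.5 ⇒ ∉ W
candidate 3: n = (2, 3, -3, -1) → π⊥ ≈ (-0.82843, +4.41421); max(|x|,|y|,|x±y|/√2) = 4.41421 > 1.5 ⇒ ∉ W
candidate 4: n = (1, -1, 1, 0) → π⊥ ≈ (+1.70711, -1.70711); max(|x|,|y|,|x±y|/√2) = 2.41421 > 1.5 ⇒ ∉ W

1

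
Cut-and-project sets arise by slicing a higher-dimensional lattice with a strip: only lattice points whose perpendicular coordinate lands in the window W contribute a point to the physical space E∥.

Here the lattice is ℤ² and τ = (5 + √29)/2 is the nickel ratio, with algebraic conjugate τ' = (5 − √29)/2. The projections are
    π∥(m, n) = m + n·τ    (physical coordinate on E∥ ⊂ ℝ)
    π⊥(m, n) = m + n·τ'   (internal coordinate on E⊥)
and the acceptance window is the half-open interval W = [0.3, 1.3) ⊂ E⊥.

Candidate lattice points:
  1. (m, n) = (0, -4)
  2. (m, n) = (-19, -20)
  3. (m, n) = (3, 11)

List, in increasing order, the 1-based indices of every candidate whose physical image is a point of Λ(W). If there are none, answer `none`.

1, 3

τ' = (5−√29)/2 ≈ -0.1926.
[1] lift (0,-4): star map gives 0.7703; window check 0.3 ≤ 0.7703 < 1.3 is true → IN Λ
[2] lift (-19,-20): star map gives -15.1484; window check 0.3 ≤ -15.1484 < 1.3 is false → out
[3] lift (3,11): star map gives 0.8816; window check 0.3 ≤ 0.8816 < 1.3 is true → IN Λ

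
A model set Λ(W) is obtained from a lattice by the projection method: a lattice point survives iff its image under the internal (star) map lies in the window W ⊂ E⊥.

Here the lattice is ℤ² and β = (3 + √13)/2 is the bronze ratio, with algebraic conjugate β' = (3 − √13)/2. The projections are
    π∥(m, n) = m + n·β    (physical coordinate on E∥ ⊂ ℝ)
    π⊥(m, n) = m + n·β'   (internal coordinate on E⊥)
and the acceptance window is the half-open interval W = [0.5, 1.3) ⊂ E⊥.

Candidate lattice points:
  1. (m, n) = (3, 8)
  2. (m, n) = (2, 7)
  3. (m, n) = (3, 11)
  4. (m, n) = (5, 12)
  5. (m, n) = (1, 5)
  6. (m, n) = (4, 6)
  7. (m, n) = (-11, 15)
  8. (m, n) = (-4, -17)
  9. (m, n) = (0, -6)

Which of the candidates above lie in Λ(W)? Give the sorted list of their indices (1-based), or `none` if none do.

Numerically β ≈ 3.3028 and β' = −1/β ≈ -0.3028.
candidate 1: (m,n)=(3,8) → π∥ = 3+8·β ≈ 29.4222, π⊥ = 3+8·β' ≈ 0.5778 ∈ [0.5, 1.3) ⇒ IN Λ
candidate 2: (m,n)=(2,7) → π∥ = 2+7·β ≈ 25.1194, π⊥ = 2+7·β' ≈ -0.1194 ∉ [0.5, 1.3) ⇒ out
candidate 3: (m,n)=(3,11) → π∥ = 3+11·β ≈ 39.3305, π⊥ = 3+11·β' ≈ -0.3305 ∉ [0.5, 1.3) ⇒ out
candidate 4: (m,n)=(5,12) → π∥ = 5+12·β ≈ 44.6333, π⊥ = 5+12·β' ≈ 1.3667 ∉ [0.5, 1.3) ⇒ out
candidate 5: (m,n)=(1,5) → π∥ = 1+5·β ≈ 17.5139, π⊥ = 1+5·β' ≈ -0.5139 ∉ [0.5, 1.3) ⇒ out
candidate 6: (m,n)=(4,6) → π∥ = 4+6·β ≈ 23.8167, π⊥ = 4+6·β' ≈ 2.1833 ∉ [0.5, 1.3) ⇒ out
candidate 7: (m,n)=(-11,15) → π∥ = -11+15·β ≈ 38.5416, π⊥ = -11+15·β' ≈ -15.5416 ∉ [0.5, 1.3) ⇒ out
candidate 8: (m,n)=(-4,-17) → π∥ = -4-17·β ≈ -60.1472, π⊥ = -4-17·β' ≈ 1.1472 ∈ [0.5, 1.3) ⇒ IN Λ
candidate 9: (m,n)=(0,-6) → π∥ = 0-6·β ≈ -19.8167, π⊥ = 0-6·β' ≈ 1.8167 ∉ [0.5, 1.3) ⇒ out

1, 8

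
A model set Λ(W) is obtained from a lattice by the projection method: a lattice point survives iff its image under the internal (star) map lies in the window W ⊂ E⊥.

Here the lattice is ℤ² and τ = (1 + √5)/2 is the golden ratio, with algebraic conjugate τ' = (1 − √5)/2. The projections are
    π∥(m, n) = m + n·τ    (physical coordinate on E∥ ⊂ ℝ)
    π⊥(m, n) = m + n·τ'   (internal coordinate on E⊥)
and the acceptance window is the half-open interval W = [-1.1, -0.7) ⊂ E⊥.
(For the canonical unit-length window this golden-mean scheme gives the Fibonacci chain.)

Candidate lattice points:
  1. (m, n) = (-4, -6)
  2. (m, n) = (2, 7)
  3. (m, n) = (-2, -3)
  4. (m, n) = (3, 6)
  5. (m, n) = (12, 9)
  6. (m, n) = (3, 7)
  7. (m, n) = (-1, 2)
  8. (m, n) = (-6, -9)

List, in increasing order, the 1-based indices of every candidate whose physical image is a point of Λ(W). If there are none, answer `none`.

4

Compute τ' = (1−√5)/2 = -0.6180, so π⊥(m,n) = m -0.6180·n.
#1 (-4,-6): internal coord -4 + (-6)·τ' = -0.2918; -0.2918 ∉ [-1.1, -0.7) → out
#2 (2,7): internal coord 2 + (7)·τ' = -2.3262; -2.3262 ∉ [-1.1, -0.7) → out
#3 (-2,-3): internal coord -2 + (-3)·τ' = -0.1459; -0.1459 ∉ [-1.1, -0.7) → out
#4 (3,6): internal coord 3 + (6)·τ' = -0.7082; -0.7082 ∈ [-1.1, -0.7) → IN Λ
#5 (12,9): internal coord 12 + (9)·τ' = +6.4377; +6.4377 ∉ [-1.1, -0.7) → out
#6 (3,7): internal coord 3 + (7)·τ' = -1.3262; -1.3262 ∉ [-1.1, -0.7) → out
#7 (-1,2): internal coord -1 + (2)·τ' = -2.2361; -2.2361 ∉ [-1.1, -0.7) → out
#8 (-6,-9): internal coord -6 + (-9)·τ' = -0.4377; -0.4377 ∉ [-1.1, -0.7) → out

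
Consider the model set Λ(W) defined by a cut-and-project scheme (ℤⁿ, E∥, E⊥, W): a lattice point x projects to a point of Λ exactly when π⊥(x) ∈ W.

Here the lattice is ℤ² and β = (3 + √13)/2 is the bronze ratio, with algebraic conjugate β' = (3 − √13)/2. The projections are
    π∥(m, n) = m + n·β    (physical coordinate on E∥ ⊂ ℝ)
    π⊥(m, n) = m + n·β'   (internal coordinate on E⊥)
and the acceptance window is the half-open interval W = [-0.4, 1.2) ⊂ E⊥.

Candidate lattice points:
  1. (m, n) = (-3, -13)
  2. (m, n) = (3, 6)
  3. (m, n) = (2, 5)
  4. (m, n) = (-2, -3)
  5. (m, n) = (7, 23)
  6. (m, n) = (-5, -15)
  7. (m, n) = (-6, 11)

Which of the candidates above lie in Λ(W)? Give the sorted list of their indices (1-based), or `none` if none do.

1, 2, 3, 5

Numerically β ≈ 3.30278 and β' = −1/β ≈ -0.30278.
#1 (-3,-13): internal coord -3 + (-13)·β' = +0.93608; +0.93608 ∈ [-0.4, 1.2) → IN Λ
#2 (3,6): internal coord 3 + (6)·β' = +1.18335; +1.18335 ∈ [-0.4, 1.2) → IN Λ
#3 (2,5): internal coord 2 + (5)·β' = +0.48612; +0.48612 ∈ [-0.4, 1.2) → IN Λ
#4 (-2,-3): internal coord -2 + (-3)·β' = -1.09167; -1.09167 ∉ [-0.4, 1.2) → out
#5 (7,23): internal coord 7 + (23)·β' = +0.03616; +0.03616 ∈ [-0.4, 1.2) → IN Λ
#6 (-5,-15): internal coord -5 + (-15)·β' = -0.45837; -0.45837 ∉ [-0.4, 1.2) → out
#7 (-6,11): internal coord -6 + (11)·β' = -9.33053; -9.33053 ∉ [-0.4, 1.2) → out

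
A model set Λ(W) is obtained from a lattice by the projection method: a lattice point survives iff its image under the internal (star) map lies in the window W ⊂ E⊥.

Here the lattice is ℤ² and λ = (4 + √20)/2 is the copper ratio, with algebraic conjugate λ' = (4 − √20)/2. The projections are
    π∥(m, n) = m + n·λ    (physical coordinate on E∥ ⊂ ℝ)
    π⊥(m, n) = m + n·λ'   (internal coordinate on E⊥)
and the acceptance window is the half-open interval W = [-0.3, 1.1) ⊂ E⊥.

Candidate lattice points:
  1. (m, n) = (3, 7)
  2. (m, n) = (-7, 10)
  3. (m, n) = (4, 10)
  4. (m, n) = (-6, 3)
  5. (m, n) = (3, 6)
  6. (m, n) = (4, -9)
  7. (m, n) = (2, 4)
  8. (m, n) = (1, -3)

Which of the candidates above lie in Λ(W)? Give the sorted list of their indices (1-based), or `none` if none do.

7

Compute λ' = (4−√20)/2 = -0.2361, so π⊥(m,n) = m -0.2361·n.
[1] lift (3,7): star map gives 1.3475; window check -0.3 ≤ 1.3475 < 1.1 is false → out
[2] lift (-7,10): star map gives -9.3607; window check -0.3 ≤ -9.3607 < 1.1 is false → out
[3] lift (4,10): star map gives 1.6393; window check -0.3 ≤ 1.6393 < 1.1 is false → out
[4] lift (-6,3): star map gives -6.7082; window check -0.3 ≤ -6.7082 < 1.1 is false → out
[5] lift (3,6): star map gives 1.5836; window check -0.3 ≤ 1.5836 < 1.1 is false → out
[6] lift (4,-9): star map gives 6.1246; window check -0.3 ≤ 6.1246 < 1.1 is false → out
[7] lift (2,4): star map gives 1.0557; window check -0.3 ≤ 1.0557 < 1.1 is true → IN Λ
[8] lift (1,-3): star map gives 1.7082; window check -0.3 ≤ 1.7082 < 1.1 is false → out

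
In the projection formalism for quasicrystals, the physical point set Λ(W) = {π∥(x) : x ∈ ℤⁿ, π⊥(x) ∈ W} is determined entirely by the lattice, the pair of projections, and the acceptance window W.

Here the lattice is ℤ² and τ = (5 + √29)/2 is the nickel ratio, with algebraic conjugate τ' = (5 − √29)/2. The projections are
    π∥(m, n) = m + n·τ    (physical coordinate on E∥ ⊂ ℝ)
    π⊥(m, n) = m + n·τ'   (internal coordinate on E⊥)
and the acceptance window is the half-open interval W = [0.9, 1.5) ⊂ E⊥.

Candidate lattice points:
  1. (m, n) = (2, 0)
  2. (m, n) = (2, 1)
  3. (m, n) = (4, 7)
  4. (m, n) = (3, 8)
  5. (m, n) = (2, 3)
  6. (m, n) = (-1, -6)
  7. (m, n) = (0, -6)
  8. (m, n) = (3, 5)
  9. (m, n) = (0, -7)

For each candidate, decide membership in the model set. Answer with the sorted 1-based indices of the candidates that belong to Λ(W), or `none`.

τ' = (5−√29)/2 ≈ -0.19258.
[1] lift (2,0): star map gives 2.00000; window check 0.9 ≤ 2.00000 < 1.5 is false → out
[2] lift (2,1): star map gives 1.80742; window check 0.9 ≤ 1.80742 < 1.5 is false → out
[3] lift (4,7): star map gives 2.65192; window check 0.9 ≤ 2.65192 < 1.5 is false → out
[4] lift (3,8): star map gives 1.45934; window check 0.9 ≤ 1.45934 < 1.5 is true → IN Λ
[5] lift (2,3): star map gives 1.42225; window check 0.9 ≤ 1.42225 < 1.5 is true → IN Λ
[6] lift (-1,-6): star map gives 0.15549; window check 0.9 ≤ 0.15549 < 1.5 is false → out
[7] lift (0,-6): star map gives 1.15549; window check 0.9 ≤ 1.15549 < 1.5 is true → IN Λ
[8] lift (3,5): star map gives 2.03709; window check 0.9 ≤ 2.03709 < 1.5 is false → out
[9] lift (0,-7): star map gives 1.34808; window check 0.9 ≤ 1.34808 < 1.5 is true → IN Λ

4, 5, 7, 9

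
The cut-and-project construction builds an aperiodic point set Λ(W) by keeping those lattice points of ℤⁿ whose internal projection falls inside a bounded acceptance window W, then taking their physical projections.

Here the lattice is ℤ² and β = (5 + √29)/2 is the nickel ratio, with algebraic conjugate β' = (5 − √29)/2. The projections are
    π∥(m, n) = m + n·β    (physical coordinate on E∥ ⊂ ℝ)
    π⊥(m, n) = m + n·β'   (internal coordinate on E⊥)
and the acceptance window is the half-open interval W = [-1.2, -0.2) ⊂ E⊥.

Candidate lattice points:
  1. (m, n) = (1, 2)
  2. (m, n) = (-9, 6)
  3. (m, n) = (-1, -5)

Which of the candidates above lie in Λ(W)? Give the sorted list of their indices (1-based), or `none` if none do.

none

Compute β' = (5−√29)/2 = -0.192582, so π⊥(m,n) = m -0.192582·n.
#1 (1,2): internal coord 1 + (2)·β' = +0.614835; +0.614835 ∉ [-1.2, -0.2) → out
#2 (-9,6): internal coord -9 + (6)·β' = -10.155494; -10.155494 ∉ [-1.2, -0.2) → out
#3 (-1,-5): internal coord -1 + (-5)·β' = -0.037088; -0.037088 ∉ [-1.2, -0.2) → out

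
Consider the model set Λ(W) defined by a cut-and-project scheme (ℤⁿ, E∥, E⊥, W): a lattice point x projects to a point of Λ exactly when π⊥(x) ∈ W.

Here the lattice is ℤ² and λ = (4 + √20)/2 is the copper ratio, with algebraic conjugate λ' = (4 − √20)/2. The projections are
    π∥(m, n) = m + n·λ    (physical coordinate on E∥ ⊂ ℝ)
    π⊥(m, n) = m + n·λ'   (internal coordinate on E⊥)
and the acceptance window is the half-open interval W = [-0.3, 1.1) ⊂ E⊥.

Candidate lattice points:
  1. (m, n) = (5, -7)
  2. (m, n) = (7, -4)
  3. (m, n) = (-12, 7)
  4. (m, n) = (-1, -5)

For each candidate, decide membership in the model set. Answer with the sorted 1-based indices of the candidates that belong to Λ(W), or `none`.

4

λ' = (4−√20)/2 ≈ -0.23607.
#1 (5,-7): internal coord 5 + (-7)·λ' = +6.65248; +6.65248 ∉ [-0.3, 1.1) → out
#2 (7,-4): internal coord 7 + (-4)·λ' = +7.94427; +7.94427 ∉ [-0.3, 1.1) → out
#3 (-12,7): internal coord -12 + (7)·λ' = -13.65248; -13.65248 ∉ [-0.3, 1.1) → out
#4 (-1,-5): internal coord -1 + (-5)·λ' = +0.18034; +0.18034 ∈ [-0.3, 1.1) → IN Λ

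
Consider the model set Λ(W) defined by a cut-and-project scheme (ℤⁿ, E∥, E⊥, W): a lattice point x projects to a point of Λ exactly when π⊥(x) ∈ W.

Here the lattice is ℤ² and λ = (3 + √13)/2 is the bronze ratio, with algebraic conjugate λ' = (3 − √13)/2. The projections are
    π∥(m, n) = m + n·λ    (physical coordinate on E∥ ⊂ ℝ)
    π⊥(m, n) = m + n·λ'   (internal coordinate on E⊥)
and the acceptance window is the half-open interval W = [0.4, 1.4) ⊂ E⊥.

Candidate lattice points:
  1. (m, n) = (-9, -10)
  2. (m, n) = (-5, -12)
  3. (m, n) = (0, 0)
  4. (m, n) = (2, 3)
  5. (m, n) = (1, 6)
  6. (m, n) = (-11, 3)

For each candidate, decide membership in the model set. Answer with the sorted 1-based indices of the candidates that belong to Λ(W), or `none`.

4

Compute λ' = (3−√13)/2 = -0.30278, so π⊥(m,n) = m -0.30278·n.
#1 (-9,-10): internal coord -9 + (-10)·λ' = -5.97224; -5.97224 ∉ [0.4, 1.4) → out
#2 (-5,-12): internal coord -5 + (-12)·λ' = -1.36669; -1.36669 ∉ [0.4, 1.4) → out
#3 (0,0): internal coord 0 + (0)·λ' = +0.00000; +0.00000 ∉ [0.4, 1.4) → out
#4 (2,3): internal coord 2 + (3)·λ' = +1.09167; +1.09167 ∈ [0.4, 1.4) → IN Λ
#5 (1,6): internal coord 1 + (6)·λ' = -0.81665; -0.81665 ∉ [0.4, 1.4) → out
#6 (-11,3): internal coord -11 + (3)·λ' = -11.90833; -11.90833 ∉ [0.4, 1.4) → out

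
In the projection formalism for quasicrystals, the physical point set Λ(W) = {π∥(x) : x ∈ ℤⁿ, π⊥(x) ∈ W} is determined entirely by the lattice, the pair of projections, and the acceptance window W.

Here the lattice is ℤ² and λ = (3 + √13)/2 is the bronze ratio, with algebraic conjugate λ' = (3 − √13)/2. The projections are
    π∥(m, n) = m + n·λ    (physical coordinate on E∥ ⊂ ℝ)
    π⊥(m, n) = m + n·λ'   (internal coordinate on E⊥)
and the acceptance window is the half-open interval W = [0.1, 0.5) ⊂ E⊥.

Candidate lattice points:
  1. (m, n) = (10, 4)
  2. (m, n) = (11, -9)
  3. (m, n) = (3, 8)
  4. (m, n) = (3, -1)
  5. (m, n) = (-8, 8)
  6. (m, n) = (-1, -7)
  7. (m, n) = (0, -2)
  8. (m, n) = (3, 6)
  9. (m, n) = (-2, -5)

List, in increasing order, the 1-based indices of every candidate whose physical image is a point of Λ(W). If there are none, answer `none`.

none

λ' = (3−√13)/2 ≈ -0.30278.
#1 (10,4): internal coord 10 + (4)·λ' = +8.78890; +8.78890 ∉ [0.1, 0.5) → out
#2 (11,-9): internal coord 11 + (-9)·λ' = +13.72498; +13.72498 ∉ [0.1, 0.5) → out
#3 (3,8): internal coord 3 + (8)·λ' = +0.57779; +0.57779 ∉ [0.1, 0.5) → out
#4 (3,-1): internal coord 3 + (-1)·λ' = +3.30278; +3.30278 ∉ [0.1, 0.5) → out
#5 (-8,8): internal coord -8 + (8)·λ' = -10.42221; -10.42221 ∉ [0.1, 0.5) → out
#6 (-1,-7): internal coord -1 + (-7)·λ' = +1.11943; +1.11943 ∉ [0.1, 0.5) → out
#7 (0,-2): internal coord 0 + (-2)·λ' = +0.60555; +0.60555 ∉ [0.1, 0.5) → out
#8 (3,6): internal coord 3 + (6)·λ' = +1.18335; +1.18335 ∉ [0.1, 0.5) → out
#9 (-2,-5): internal coord -2 + (-5)·λ' = -0.48612; -0.48612 ∉ [0.1, 0.5) → out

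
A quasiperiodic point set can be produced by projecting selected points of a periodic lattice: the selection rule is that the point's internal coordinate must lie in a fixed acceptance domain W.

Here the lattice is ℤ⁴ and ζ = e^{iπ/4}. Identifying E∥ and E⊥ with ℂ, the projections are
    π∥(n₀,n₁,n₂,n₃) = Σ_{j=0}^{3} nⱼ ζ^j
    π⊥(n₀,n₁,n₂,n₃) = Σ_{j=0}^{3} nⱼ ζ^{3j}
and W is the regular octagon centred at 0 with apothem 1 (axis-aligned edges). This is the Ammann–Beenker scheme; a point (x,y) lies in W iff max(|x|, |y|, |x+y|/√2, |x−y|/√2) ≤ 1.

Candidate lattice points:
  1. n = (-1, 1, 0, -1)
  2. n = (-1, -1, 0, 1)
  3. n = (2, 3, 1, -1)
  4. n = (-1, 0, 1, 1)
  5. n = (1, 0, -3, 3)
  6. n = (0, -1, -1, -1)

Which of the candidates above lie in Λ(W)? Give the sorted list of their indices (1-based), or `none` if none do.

2, 3, 4, 6

With ζ = e^{iπ/4} the internal vectors are ζ^0,ζ^3,ζ^6,ζ^9.
#1 (-1, 1, 0, -1): internal (-2.41421, 0.00000); octagon support 2.41421 vs apothem 1 → ∉ W
#2 (-1, -1, 0, 1): internal (0.41421, 0.00000); octagon support 0.41421 vs apothem 1 → ∈ W
#3 (2, 3, 1, -1): internal (-0.82843, 0.41421); octagon support 0.87868 vs apothem 1 → ∈ W
#4 (-1, 0, 1, 1): internal (-0.29289, -0.29289); octagon support 0.41421 vs apothem 1 → ∈ W
#5 (1, 0, -3, 3): internal (3.12132, 5.12132); octagon support 5.82843 vs apothem 1 → ∉ W
#6 (0, -1, -1, -1): internal (0.00000, -0.41421); octagon support 0.41421 vs apothem 1 → ∈ W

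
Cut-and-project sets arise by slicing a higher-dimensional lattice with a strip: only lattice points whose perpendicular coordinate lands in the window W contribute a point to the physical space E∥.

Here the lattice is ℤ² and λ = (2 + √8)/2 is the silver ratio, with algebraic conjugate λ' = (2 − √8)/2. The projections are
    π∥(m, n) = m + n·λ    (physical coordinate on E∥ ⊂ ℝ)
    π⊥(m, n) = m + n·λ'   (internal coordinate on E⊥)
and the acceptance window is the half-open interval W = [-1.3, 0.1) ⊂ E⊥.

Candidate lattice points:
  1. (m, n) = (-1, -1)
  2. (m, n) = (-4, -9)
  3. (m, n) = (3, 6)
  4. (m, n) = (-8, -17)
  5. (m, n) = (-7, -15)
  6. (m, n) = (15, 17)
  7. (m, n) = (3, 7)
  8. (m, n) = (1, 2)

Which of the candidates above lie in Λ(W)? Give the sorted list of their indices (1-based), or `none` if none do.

1, 2, 4, 5

λ' = (2−√8)/2 ≈ -0.4142.
candidate 1: (m,n)=(-1,-1) → π∥ = -1-1·λ ≈ -3.4142, π⊥ = -1-1·λ' ≈ -0.5858 ∈ [-1.3, 0.1) ⇒ IN Λ
candidate 2: (m,n)=(-4,-9) → π∥ = -4-9·λ ≈ -25.7279, π⊥ = -4-9·λ' ≈ -0.2721 ∈ [-1.3, 0.1) ⇒ IN Λ
candidate 3: (m,n)=(3,6) → π∥ = 3+6·λ ≈ 17.4853, π⊥ = 3+6·λ' ≈ 0.5147 ∉ [-1.3, 0.1) ⇒ out
candidate 4: (m,n)=(-8,-17) → π∥ = -8-17·λ ≈ -49.0416, π⊥ = -8-17·λ' ≈ -0.9584 ∈ [-1.3, 0.1) ⇒ IN Λ
candidate 5: (m,n)=(-7,-15) → π∥ = -7-15·λ ≈ -43.2132, π⊥ = -7-15·λ' ≈ -0.7868 ∈ [-1.3, 0.1) ⇒ IN Λ
candidate 6: (m,n)=(15,17) → π∥ = 15+17·λ ≈ 56.0416, π⊥ = 15+17·λ' ≈ 7.9584 ∉ [-1.3, 0.1) ⇒ out
candidate 7: (m,n)=(3,7) → π∥ = 3+7·λ ≈ 19.8995, π⊥ = 3+7·λ' ≈ 0.1005 ∉ [-1.3, 0.1) ⇒ out
candidate 8: (m,n)=(1,2) → π∥ = 1+2·λ ≈ 5.8284, π⊥ = 1+2·λ' ≈ 0.1716 ∉ [-1.3, 0.1) ⇒ out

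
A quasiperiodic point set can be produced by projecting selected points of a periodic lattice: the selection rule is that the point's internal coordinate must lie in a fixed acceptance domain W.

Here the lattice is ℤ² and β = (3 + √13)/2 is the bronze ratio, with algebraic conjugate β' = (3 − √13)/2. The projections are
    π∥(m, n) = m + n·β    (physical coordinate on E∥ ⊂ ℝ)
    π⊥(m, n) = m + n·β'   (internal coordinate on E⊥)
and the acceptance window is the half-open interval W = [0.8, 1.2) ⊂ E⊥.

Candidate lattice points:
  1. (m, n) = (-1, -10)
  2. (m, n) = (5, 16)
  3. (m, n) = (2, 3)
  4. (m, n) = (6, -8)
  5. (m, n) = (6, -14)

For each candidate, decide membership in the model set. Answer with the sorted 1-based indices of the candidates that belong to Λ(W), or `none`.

β' = (3−√13)/2 ≈ -0.302776.
#1 (-1,-10): internal coord -1 + (-10)·β' = +2.027756; +2.027756 ∉ [0.8, 1.2) → out
#2 (5,16): internal coord 5 + (16)·β' = +0.155590; +0.155590 ∉ [0.8, 1.2) → out
#3 (2,3): internal coord 2 + (3)·β' = +1.091673; +1.091673 ∈ [0.8, 1.2) → IN Λ
#4 (6,-8): internal coord 6 + (-8)·β' = +8.422205; +8.422205 ∉ [0.8, 1.2) → out
#5 (6,-14): internal coord 6 + (-14)·β' = +10.238859; +10.238859 ∉ [0.8, 1.2) → out

3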